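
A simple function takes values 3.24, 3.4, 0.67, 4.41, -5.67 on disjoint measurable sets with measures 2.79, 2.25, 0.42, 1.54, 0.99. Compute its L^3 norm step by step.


Step 1: Compute |f_i|^3 for each value:
  |3.24|^3 = 34.012224
  |3.4|^3 = 39.304
  |0.67|^3 = 0.300763
  |4.41|^3 = 85.766121
  |-5.67|^3 = 182.284263
Step 2: Multiply by measures and sum:
  34.012224 * 2.79 = 94.894105
  39.304 * 2.25 = 88.434
  0.300763 * 0.42 = 0.12632
  85.766121 * 1.54 = 132.079826
  182.284263 * 0.99 = 180.46142
Sum = 94.894105 + 88.434 + 0.12632 + 132.079826 + 180.46142 = 495.995672
Step 3: Take the p-th root:
||f||_3 = (495.995672)^(1/3) = 7.91576


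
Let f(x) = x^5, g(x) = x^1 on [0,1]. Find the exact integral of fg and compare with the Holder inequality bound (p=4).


Step 1: Exact integral of f*g = integral(x^6, 0, 1) = 1/7
     = 0.142857
Step 2: Holder bound with p=4, q=1.333333:
  ||f||_p = (integral x^20 dx)^(1/4) = (1/21)^(1/4) = 0.467138
  ||g||_q = (integral x^1.333333 dx)^(1/1.333333) = (1/2.333333)^(1/1.333333) = 0.529685
Step 3: Holder bound = ||f||_p * ||g||_q = 0.467138 * 0.529685 = 0.247436
Verification: 0.142857 <= 0.247436 (Holder holds)


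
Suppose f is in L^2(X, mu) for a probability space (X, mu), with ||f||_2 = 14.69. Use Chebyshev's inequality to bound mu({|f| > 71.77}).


Chebyshev/Markov inequality: mu(|f| > eps) <= (||f||_p / eps)^p
Step 1: ||f||_2 / eps = 14.69 / 71.77 = 0.204682
Step 2: Raise to power p = 2:
  (0.204682)^2 = 0.041895
Step 3: Therefore mu(|f| > 71.77) <= 0.041895


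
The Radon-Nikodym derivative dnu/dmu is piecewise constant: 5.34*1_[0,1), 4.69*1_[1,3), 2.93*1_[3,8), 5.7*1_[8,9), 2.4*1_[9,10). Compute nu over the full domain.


Integrate each piece of the Radon-Nikodym derivative:
Step 1: integral_0^1 5.34 dx = 5.34*(1-0) = 5.34*1 = 5.34
Step 2: integral_1^3 4.69 dx = 4.69*(3-1) = 4.69*2 = 9.38
Step 3: integral_3^8 2.93 dx = 2.93*(8-3) = 2.93*5 = 14.65
Step 4: integral_8^9 5.7 dx = 5.7*(9-8) = 5.7*1 = 5.7
Step 5: integral_9^10 2.4 dx = 2.4*(10-9) = 2.4*1 = 2.4
Total: 5.34 + 9.38 + 14.65 + 5.7 + 2.4 = 37.47


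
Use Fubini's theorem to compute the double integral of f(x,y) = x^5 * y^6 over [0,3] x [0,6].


By Fubini's theorem, the double integral factors as a product of single integrals:
Step 1: integral_0^3 x^5 dx = [x^6/6] from 0 to 3
     = 3^6/6 = 121.5
Step 2: integral_0^6 y^6 dy = [y^7/7] from 0 to 6
     = 6^7/7 = 39990.857143
Step 3: Double integral = 121.5 * 39990.857143 = 4.858889e+06


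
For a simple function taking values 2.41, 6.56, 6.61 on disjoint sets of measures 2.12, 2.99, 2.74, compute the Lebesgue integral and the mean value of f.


Step 1: Integral = sum(value_i * measure_i)
= 2.41*2.12 + 6.56*2.99 + 6.61*2.74
= 5.1092 + 19.6144 + 18.1114
= 42.835
Step 2: Total measure of domain = 2.12 + 2.99 + 2.74 = 7.85
Step 3: Average value = 42.835 / 7.85 = 5.456688


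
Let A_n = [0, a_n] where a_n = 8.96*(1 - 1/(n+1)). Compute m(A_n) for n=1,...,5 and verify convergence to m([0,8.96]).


By continuity of measure from below: if A_n increases to A, then m(A_n) -> m(A).
Here A = [0, 8.96], so m(A) = 8.96
Step 1: a_1 = 8.96*(1 - 1/2) = 4.48, m(A_1) = 4.48
Step 2: a_2 = 8.96*(1 - 1/3) = 5.9733, m(A_2) = 5.9733
Step 3: a_3 = 8.96*(1 - 1/4) = 6.72, m(A_3) = 6.72
Step 4: a_4 = 8.96*(1 - 1/5) = 7.168, m(A_4) = 7.168
Step 5: a_5 = 8.96*(1 - 1/6) = 7.4667, m(A_5) = 7.4667
Limit: m(A_n) -> m([0,8.96]) = 8.96


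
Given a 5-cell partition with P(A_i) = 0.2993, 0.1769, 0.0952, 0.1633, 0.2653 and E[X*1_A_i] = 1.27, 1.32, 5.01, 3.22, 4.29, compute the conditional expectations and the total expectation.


For each cell A_i: E[X|A_i] = E[X*1_A_i] / P(A_i)
Step 1: E[X|A_1] = 1.27 / 0.2993 = 4.243234
Step 2: E[X|A_2] = 1.32 / 0.1769 = 7.461843
Step 3: E[X|A_3] = 5.01 / 0.0952 = 52.62605
Step 4: E[X|A_4] = 3.22 / 0.1633 = 19.71831
Step 5: E[X|A_5] = 4.29 / 0.2653 = 16.170373
Verification: E[X] = sum E[X*1_A_i] = 1.27 + 1.32 + 5.01 + 3.22 + 4.29 = 15.11


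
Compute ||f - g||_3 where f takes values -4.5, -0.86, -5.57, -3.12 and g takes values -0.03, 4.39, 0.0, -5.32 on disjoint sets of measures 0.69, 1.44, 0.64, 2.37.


Step 1: Compute differences f_i - g_i:
  -4.5 - -0.03 = -4.47
  -0.86 - 4.39 = -5.25
  -5.57 - 0.0 = -5.57
  -3.12 - -5.32 = 2.2
Step 2: Compute |diff|^3 * measure for each set:
  |-4.47|^3 * 0.69 = 89.314623 * 0.69 = 61.62709
  |-5.25|^3 * 1.44 = 144.703125 * 1.44 = 208.3725
  |-5.57|^3 * 0.64 = 172.808693 * 0.64 = 110.597564
  |2.2|^3 * 2.37 = 10.648 * 2.37 = 25.23576
Step 3: Sum = 405.832913
Step 4: ||f-g||_3 = (405.832913)^(1/3) = 7.403705


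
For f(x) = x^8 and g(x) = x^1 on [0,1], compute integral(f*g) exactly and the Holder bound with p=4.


Step 1: Exact integral of f*g = integral(x^9, 0, 1) = 1/10
     = 0.1
Step 2: Holder bound with p=4, q=1.333333:
  ||f||_p = (integral x^32 dx)^(1/4) = (1/33)^(1/4) = 0.417226
  ||g||_q = (integral x^1.333333 dx)^(1/1.333333) = (1/2.333333)^(1/1.333333) = 0.529685
Step 3: Holder bound = ||f||_p * ||g||_q = 0.417226 * 0.529685 = 0.220998
Verification: 0.1 <= 0.220998 (Holder holds)


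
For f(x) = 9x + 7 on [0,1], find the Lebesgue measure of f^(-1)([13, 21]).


f^(-1)([13, 21]) = {x : 13 <= 9x + 7 <= 21}
Solving: (13 - 7)/9 <= x <= (21 - 7)/9
= [0.666667, 1.555556]
Intersecting with [0,1]: [0.666667, 1]
Measure = 1 - 0.666667 = 0.333333


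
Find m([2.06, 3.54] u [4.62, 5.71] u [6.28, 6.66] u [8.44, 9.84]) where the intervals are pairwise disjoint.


For pairwise disjoint intervals, m(union) = sum of lengths.
= (3.54 - 2.06) + (5.71 - 4.62) + (6.66 - 6.28) + (9.84 - 8.44)
= 1.48 + 1.09 + 0.38 + 1.4
= 4.35


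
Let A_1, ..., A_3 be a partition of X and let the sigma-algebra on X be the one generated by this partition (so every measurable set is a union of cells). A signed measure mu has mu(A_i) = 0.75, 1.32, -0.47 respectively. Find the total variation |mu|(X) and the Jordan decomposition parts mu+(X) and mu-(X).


Step 1: Every measurable set is a union of atoms (the cells / points), so a Hahn decomposition is
  obtained by grouping atoms by sign: P = union of atoms with mu > 0, N = union of the remaining atoms.
  Atoms in P (indices): 1, 2;  atoms in N (indices): 3
  Positive values: 0.75, 1.32
  Negative values: -0.47
Step 2: mu+(X) = mu(P) = sum of positive atom values = 2.07
Step 3: mu-(X) = -mu(N) = sum of |negative atom values| = 0.47
Step 4: |mu|(X) = mu+(X) + mu-(X) = 2.07 + 0.47 = 2.54


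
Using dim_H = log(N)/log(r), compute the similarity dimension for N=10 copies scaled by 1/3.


For a self-similar set with N copies scaled by 1/r:
dim_H = log(N)/log(r) = log(10)/log(3)
= 2.302585/1.098612
= 2.095903


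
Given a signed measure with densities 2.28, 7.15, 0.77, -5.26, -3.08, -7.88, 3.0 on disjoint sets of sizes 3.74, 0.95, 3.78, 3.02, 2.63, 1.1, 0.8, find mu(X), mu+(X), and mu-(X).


Step 1: Compute signed measure on each set:
  Set 1: 2.28 * 3.74 = 8.5272
  Set 2: 7.15 * 0.95 = 6.7925
  Set 3: 0.77 * 3.78 = 2.9106
  Set 4: -5.26 * 3.02 = -15.8852
  Set 5: -3.08 * 2.63 = -8.1004
  Set 6: -7.88 * 1.1 = -8.668
  Set 7: 3.0 * 0.8 = 2.4
Step 2: Total signed measure = (8.5272) + (6.7925) + (2.9106) + (-15.8852) + (-8.1004) + (-8.668) + (2.4)
     = -12.0233
Step 3: Positive part mu+(X) = sum of positive contributions = 20.6303
Step 4: Negative part mu-(X) = |sum of negative contributions| = 32.6536


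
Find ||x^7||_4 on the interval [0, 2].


Step 1: ||f||_4 = (integral_0^2 |x^7|^4 dx)^(1/4)
     = (integral_0^2 x^28 dx)^(1/4)
Step 2: integral_0^2 x^28 dx = [x^29/(29)] from 0 to 2 = 2^29/29
     = 536870912/29 = 1.851279e+07
Step 3: ||f||_4 = (1.851279e+07)^(1/4) = 65.594582


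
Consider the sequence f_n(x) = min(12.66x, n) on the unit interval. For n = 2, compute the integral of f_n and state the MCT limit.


f(x) = 12.66x on [0,1]; f_n(x) = min(12.66x, n). At n = 2:
Step 1: f(x) reaches 2 at x = 2/12.66 = 0.157978
Step 2: integral(f_2) = integral(12.66x, 0, 0.157978) + integral(2, 0.157978, 1)
       = 12.66*0.157978^2/2 + 2*(1 - 0.157978)
       = 0.157978 + 1.684044
       = 1.842022
Step 3: As n -> infinity, f_n increases to f, so by MCT integral(f_n) -> integral(f) = 12.66/2 = 6.33.
Convergence: integral(f_2) = 1.842022 -> 6.33 as n -> infinity


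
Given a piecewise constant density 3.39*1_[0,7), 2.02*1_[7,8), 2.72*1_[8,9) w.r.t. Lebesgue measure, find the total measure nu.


Integrate each piece of the Radon-Nikodym derivative:
Step 1: integral_0^7 3.39 dx = 3.39*(7-0) = 3.39*7 = 23.73
Step 2: integral_7^8 2.02 dx = 2.02*(8-7) = 2.02*1 = 2.02
Step 3: integral_8^9 2.72 dx = 2.72*(9-8) = 2.72*1 = 2.72
Total: 23.73 + 2.02 + 2.72 = 28.47


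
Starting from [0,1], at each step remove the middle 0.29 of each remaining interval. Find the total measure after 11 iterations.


Step 1: At each step, fraction remaining = 1 - 0.29 = 0.71
Step 2: After 11 steps, measure = (0.71)^11
Result = 0.023112


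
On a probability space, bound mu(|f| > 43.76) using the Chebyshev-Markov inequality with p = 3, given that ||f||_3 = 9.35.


Chebyshev/Markov inequality: mu(|f| > eps) <= (||f||_p / eps)^p
Step 1: ||f||_3 / eps = 9.35 / 43.76 = 0.213665
Step 2: Raise to power p = 3:
  (0.213665)^3 = 0.009754
Step 3: Therefore mu(|f| > 43.76) <= 0.009754


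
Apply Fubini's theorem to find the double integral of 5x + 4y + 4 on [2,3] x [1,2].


By Fubini, integrate in x first, then y.
Step 1: Fix y, integrate over x in [2,3]:
  integral(5x + 4y + 4, x=2..3)
  = 5*(3^2 - 2^2)/2 + (4y + 4)*(3 - 2)
  = 12.5 + (4y + 4)*1
  = 12.5 + 4y + 4
  = 16.5 + 4y
Step 2: Integrate over y in [1,2]:
  integral(16.5 + 4y, y=1..2)
  = 16.5*1 + 4*(2^2 - 1^2)/2
  = 16.5 + 6
  = 22.5


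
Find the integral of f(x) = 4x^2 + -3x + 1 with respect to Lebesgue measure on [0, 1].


The Lebesgue integral of a Riemann-integrable function agrees with the Riemann integral.
Antiderivative F(x) = (4/3)x^3 + (-3/2)x^2 + 1x
F(1) = (4/3)*1^3 + (-3/2)*1^2 + 1*1
     = (4/3)*1 + (-3/2)*1 + 1*1
     = 1.333333 + -1.5 + 1
     = 0.833333
F(0) = 0.0
Integral = F(1) - F(0) = 0.833333 - 0.0 = 0.833333


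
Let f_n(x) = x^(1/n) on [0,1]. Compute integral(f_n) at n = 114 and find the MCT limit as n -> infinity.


At n = 114: f_114(x) = x^(1/114).
Step 1: integral(x^(1/114), 0, 1) = [x^(1/114+1) / (1/114+1)] from 0 to 1
     = 1 / (1/114 + 1) = 1 / ((114+1)/114) = 114/(114+1)
     = 114/115 = 0.991304
Step 2: As n -> infinity, f_n(x) = x^(1/n) -> 1 for x in (0,1], and f_n is increasing in n.
By MCT, lim_n integral(f_n) = integral(lim_n f_n) = integral(1, 0, 1) = 1.
Step 3: Verify convergence: 114/115 = 0.991304 -> 1


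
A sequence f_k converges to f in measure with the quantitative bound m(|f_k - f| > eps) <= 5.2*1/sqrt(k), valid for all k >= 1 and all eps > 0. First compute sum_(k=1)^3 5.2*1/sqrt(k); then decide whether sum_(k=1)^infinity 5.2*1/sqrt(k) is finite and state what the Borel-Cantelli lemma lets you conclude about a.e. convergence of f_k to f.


Step 1: List the terms 5.2*1/sqrt(k) for k = 1 to 3:
  k=1: 5.2
  k=2: 3.676955
  k=3: 3.002221
Step 2: Partial sum = 5.2 + 3.676955 + 3.002221
     = 11.879177
Step 3: The full series sum_(k>=1) 5.2*1/sqrt(k) diverges (p-series with p = 1/2 <= 1; a nonzero constant multiple of a divergent series diverges).
Step 4: The (first) Borel-Cantelli lemma requires a summable sequence of measures, so it does not apply here;
        from this bound alone no conclusion about a.e. convergence can be drawn (convergence in measure still
        gives an a.e.-convergent subsequence, but not a.e. convergence of the whole sequence).
Conclusion: series diverges; Borel-Cantelli is inconclusive about a.e. convergence of f_k.


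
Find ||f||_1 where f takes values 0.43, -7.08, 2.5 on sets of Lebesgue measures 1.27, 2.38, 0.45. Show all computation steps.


Step 1: Compute |f_i|^1 for each value:
  |0.43|^1 = 0.43
  |-7.08|^1 = 7.08
  |2.5|^1 = 2.5
Step 2: Multiply by measures and sum:
  0.43 * 1.27 = 0.5461
  7.08 * 2.38 = 16.8504
  2.5 * 0.45 = 1.125
Sum = 0.5461 + 16.8504 + 1.125 = 18.5215
Step 3: Take the p-th root:
||f||_1 = (18.5215)^(1/1) = 18.5215


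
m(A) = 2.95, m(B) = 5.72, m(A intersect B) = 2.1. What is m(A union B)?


By inclusion-exclusion: m(A u B) = m(A) + m(B) - m(A n B)
= 2.95 + 5.72 - 2.1
= 6.57


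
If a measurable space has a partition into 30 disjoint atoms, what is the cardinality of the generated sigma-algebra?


Each element of the sigma-algebra is a union of some subset of the 30 atoms.
The number of such subsets is 2^30 = 1073741824.


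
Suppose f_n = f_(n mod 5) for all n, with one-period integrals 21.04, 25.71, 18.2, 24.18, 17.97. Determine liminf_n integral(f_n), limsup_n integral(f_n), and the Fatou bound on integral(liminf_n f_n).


The sequence (integral(f_n)) is periodic with period 5, repeating the values 21.04, 25.71, 18.2, 24.18, 17.97 indefinitely.
Step 1: For a periodic sequence, every tail (a_m, a_(m+1), ...) contains all 5 period values infinitely often.
Step 2: Hence inf of every tail = min of the period values = min(21.04, 25.71, 18.2, 24.18, 17.97) = 17.97.
        liminf_n integral(f_n) = sup over m of (inf of tail from m) = 17.97.
Step 3: Similarly sup of every tail = max of the period values = 25.71.
        limsup_n integral(f_n) = 25.71.
Step 4: Fatou's lemma: integral(liminf_n f_n) <= liminf_n integral(f_n) = 17.97.
        So the integral of the pointwise liminf is at most 17.97.


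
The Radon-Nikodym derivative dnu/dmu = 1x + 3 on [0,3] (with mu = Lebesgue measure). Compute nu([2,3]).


nu(A) = integral_A (dnu/dmu) dmu = integral_2^3 (1x + 3) dx
Step 1: Antiderivative F(x) = (1/2)x^2 + 3x
Step 2: F(3) = (1/2)*3^2 + 3*3 = 4.5 + 9 = 13.5
Step 3: F(2) = (1/2)*2^2 + 3*2 = 2 + 6 = 8
Step 4: nu([2,3]) = F(3) - F(2) = 13.5 - 8 = 5.5


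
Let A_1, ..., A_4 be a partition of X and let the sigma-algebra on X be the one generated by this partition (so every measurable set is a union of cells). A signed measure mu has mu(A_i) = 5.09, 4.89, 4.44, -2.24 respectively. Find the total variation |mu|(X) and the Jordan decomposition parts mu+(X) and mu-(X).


Step 1: Every measurable set is a union of atoms (the cells / points), so a Hahn decomposition is
  obtained by grouping atoms by sign: P = union of atoms with mu > 0, N = union of the remaining atoms.
  Atoms in P (indices): 1, 2, 3;  atoms in N (indices): 4
  Positive values: 5.09, 4.89, 4.44
  Negative values: -2.24
Step 2: mu+(X) = mu(P) = sum of positive atom values = 14.42
Step 3: mu-(X) = -mu(N) = sum of |negative atom values| = 2.24
Step 4: |mu|(X) = mu+(X) + mu-(X) = 14.42 + 2.24 = 16.66


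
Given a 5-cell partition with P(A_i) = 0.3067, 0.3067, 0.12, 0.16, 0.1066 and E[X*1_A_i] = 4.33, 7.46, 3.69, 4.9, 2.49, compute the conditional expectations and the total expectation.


For each cell A_i: E[X|A_i] = E[X*1_A_i] / P(A_i)
Step 1: E[X|A_1] = 4.33 / 0.3067 = 14.118031
Step 2: E[X|A_2] = 7.46 / 0.3067 = 24.323443
Step 3: E[X|A_3] = 3.69 / 0.12 = 30.75
Step 4: E[X|A_4] = 4.9 / 0.16 = 30.625
Step 5: E[X|A_5] = 2.49 / 0.1066 = 23.358349
Verification: E[X] = sum E[X*1_A_i] = 4.33 + 7.46 + 3.69 + 4.9 + 2.49 = 22.87


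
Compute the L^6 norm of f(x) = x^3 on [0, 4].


Step 1: ||f||_6 = (integral_0^4 |x^3|^6 dx)^(1/6)
     = (integral_0^4 x^18 dx)^(1/6)
Step 2: integral_0^4 x^18 dx = [x^19/(19)] from 0 to 4 = 4^19/19
     = 274877906944/19 = 1.446726e+10
Step 3: ||f||_6 = (1.446726e+10)^(1/6) = 49.362564


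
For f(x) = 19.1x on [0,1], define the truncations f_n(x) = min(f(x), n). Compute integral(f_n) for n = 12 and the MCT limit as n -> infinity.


f(x) = 19.1x on [0,1]; f_n(x) = min(19.1x, n). At n = 12:
Step 1: f(x) reaches 12 at x = 12/19.1 = 0.628272
Step 2: integral(f_12) = integral(19.1x, 0, 0.628272) + integral(12, 0.628272, 1)
       = 19.1*0.628272^2/2 + 12*(1 - 0.628272)
       = 3.769634 + 4.460733
       = 8.230366
Step 3: As n -> infinity, f_n increases to f, so by MCT integral(f_n) -> integral(f) = 19.1/2 = 9.55.
Convergence: integral(f_12) = 8.230366 -> 9.55 as n -> infinity


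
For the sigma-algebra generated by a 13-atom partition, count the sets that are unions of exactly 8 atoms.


Each element of F is a union of some subset of the 13 atoms.
Elements that are unions of exactly 8 atoms correspond to 8-element subsets of the 13 atoms.
Count = C(13, 8) = 13! / (8! * 5!) = 1287.


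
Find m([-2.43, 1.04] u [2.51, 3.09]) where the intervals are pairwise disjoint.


For pairwise disjoint intervals, m(union) = sum of lengths.
= (1.04 - -2.43) + (3.09 - 2.51)
= 3.47 + 0.58
= 4.05


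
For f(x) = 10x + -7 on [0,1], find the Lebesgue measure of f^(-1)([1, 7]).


f^(-1)([1, 7]) = {x : 1 <= 10x + -7 <= 7}
Solving: (1 - -7)/10 <= x <= (7 - -7)/10
= [0.8, 1.4]
Intersecting with [0,1]: [0.8, 1]
Measure = 1 - 0.8 = 0.2


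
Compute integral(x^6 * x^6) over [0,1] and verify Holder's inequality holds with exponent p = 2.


Step 1: Exact integral of f*g = integral(x^12, 0, 1) = 1/13
     = 0.076923
Step 2: Holder bound with p=2, q=2:
  ||f||_p = (integral x^12 dx)^(1/2) = (1/13)^(1/2) = 0.27735
  ||g||_q = (integral x^12 dx)^(1/2) = (1/13)^(1/2) = 0.27735
Step 3: Holder bound = ||f||_p * ||g||_q = 0.27735 * 0.27735 = 0.076923
Verification: 0.076923 <= 0.076923 (Holder holds)


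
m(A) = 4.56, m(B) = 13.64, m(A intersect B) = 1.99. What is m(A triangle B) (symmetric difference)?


m(A Delta B) = m(A) + m(B) - 2*m(A n B)
= 4.56 + 13.64 - 2*1.99
= 4.56 + 13.64 - 3.98
= 14.22


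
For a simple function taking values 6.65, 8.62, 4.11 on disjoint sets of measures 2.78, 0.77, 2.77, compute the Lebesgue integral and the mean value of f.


Step 1: Integral = sum(value_i * measure_i)
= 6.65*2.78 + 8.62*0.77 + 4.11*2.77
= 18.487 + 6.6374 + 11.3847
= 36.5091
Step 2: Total measure of domain = 2.78 + 0.77 + 2.77 = 6.32
Step 3: Average value = 36.5091 / 6.32 = 5.776756


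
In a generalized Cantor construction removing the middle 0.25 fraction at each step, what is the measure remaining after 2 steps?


Step 1: At each step, fraction remaining = 1 - 0.25 = 0.75
Step 2: After 2 steps, measure = (0.75)^2
Step 3: Computing the power step by step:
  After step 1: 0.75
  After step 2: 0.5625
Result = 0.5625


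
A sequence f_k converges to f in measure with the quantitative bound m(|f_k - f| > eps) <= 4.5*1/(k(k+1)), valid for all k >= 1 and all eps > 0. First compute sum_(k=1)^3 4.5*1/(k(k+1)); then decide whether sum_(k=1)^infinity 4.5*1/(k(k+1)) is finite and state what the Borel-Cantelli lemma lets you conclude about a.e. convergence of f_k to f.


Step 1: List the terms 4.5*1/(k(k+1)) for k = 1 to 3:
  k=1: 2.25
  k=2: 0.75
  k=3: 0.375
Step 2: Partial sum = 2.25 + 0.75 + 0.375
     = 3.375
Step 3: The full series sum_(k>=1) 4.5*1/(k(k+1)) converges (telescoping series sum 1/(k(k+1)) = 1; a constant multiple of a convergent series converges).
Step 4: Fix eps > 0. Since sum_k m(|f_k - f| > eps) < infinity, the Borel-Cantelli lemma gives
        m(limsup_k {|f_k - f| > eps}) = 0, i.e. for a.e. x, |f_k(x) - f(x)| <= eps for all large k.
        Applying this with eps = 1/j for j = 1, 2, ... and intersecting the countably many full-measure sets,
        for a.e. x we get limsup_k |f_k(x) - f(x)| <= 1/j for every j, hence f_k -> f almost everywhere.
Conclusion: series converges; Borel-Cantelli yields f_k -> f a.e.


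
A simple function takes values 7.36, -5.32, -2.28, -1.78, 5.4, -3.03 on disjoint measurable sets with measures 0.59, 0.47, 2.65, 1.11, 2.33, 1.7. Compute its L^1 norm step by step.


Step 1: Compute |f_i|^1 for each value:
  |7.36|^1 = 7.36
  |-5.32|^1 = 5.32
  |-2.28|^1 = 2.28
  |-1.78|^1 = 1.78
  |5.4|^1 = 5.4
  |-3.03|^1 = 3.03
Step 2: Multiply by measures and sum:
  7.36 * 0.59 = 4.3424
  5.32 * 0.47 = 2.5004
  2.28 * 2.65 = 6.042
  1.78 * 1.11 = 1.9758
  5.4 * 2.33 = 12.582
  3.03 * 1.7 = 5.151
Sum = 4.3424 + 2.5004 + 6.042 + 1.9758 + 12.582 + 5.151 = 32.5936
Step 3: Take the p-th root:
||f||_1 = (32.5936)^(1/1) = 32.5936


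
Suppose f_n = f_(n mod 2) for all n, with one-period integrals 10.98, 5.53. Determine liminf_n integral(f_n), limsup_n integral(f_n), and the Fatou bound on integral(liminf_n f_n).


The sequence (integral(f_n)) is periodic with period 2, repeating the values 10.98, 5.53 indefinitely.
Step 1: For a periodic sequence, every tail (a_m, a_(m+1), ...) contains all 2 period values infinitely often.
Step 2: Hence inf of every tail = min of the period values = min(10.98, 5.53) = 5.53.
        liminf_n integral(f_n) = sup over m of (inf of tail from m) = 5.53.
Step 3: Similarly sup of every tail = max of the period values = 10.98.
        limsup_n integral(f_n) = 10.98.
Step 4: Fatou's lemma: integral(liminf_n f_n) <= liminf_n integral(f_n) = 5.53.
        So the integral of the pointwise liminf is at most 5.53.


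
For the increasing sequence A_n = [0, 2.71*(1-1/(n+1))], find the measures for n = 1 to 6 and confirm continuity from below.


By continuity of measure from below: if A_n increases to A, then m(A_n) -> m(A).
Here A = [0, 2.71], so m(A) = 2.71
Step 1: a_1 = 2.71*(1 - 1/2) = 1.355, m(A_1) = 1.355
Step 2: a_2 = 2.71*(1 - 1/3) = 1.8067, m(A_2) = 1.8067
Step 3: a_3 = 2.71*(1 - 1/4) = 2.0325, m(A_3) = 2.0325
Step 4: a_4 = 2.71*(1 - 1/5) = 2.168, m(A_4) = 2.168
Step 5: a_5 = 2.71*(1 - 1/6) = 2.2583, m(A_5) = 2.2583
Step 6: a_6 = 2.71*(1 - 1/7) = 2.3229, m(A_6) = 2.3229
Limit: m(A_n) -> m([0,2.71]) = 2.71


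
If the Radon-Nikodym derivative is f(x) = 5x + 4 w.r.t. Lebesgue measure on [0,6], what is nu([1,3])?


nu(A) = integral_A (dnu/dmu) dmu = integral_1^3 (5x + 4) dx
Step 1: Antiderivative F(x) = (5/2)x^2 + 4x
Step 2: F(3) = (5/2)*3^2 + 4*3 = 22.5 + 12 = 34.5
Step 3: F(1) = (5/2)*1^2 + 4*1 = 2.5 + 4 = 6.5
Step 4: nu([1,3]) = F(3) - F(1) = 34.5 - 6.5 = 28


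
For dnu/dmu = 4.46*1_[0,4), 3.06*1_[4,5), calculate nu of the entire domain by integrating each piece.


Integrate each piece of the Radon-Nikodym derivative:
Step 1: integral_0^4 4.46 dx = 4.46*(4-0) = 4.46*4 = 17.84
Step 2: integral_4^5 3.06 dx = 3.06*(5-4) = 3.06*1 = 3.06
Total: 17.84 + 3.06 = 20.9


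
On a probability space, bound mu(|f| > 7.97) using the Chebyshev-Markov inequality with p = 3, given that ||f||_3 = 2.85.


Chebyshev/Markov inequality: mu(|f| > eps) <= (||f||_p / eps)^p
Step 1: ||f||_3 / eps = 2.85 / 7.97 = 0.357591
Step 2: Raise to power p = 3:
  (0.357591)^3 = 0.045726
Step 3: Therefore mu(|f| > 7.97) <= 0.045726


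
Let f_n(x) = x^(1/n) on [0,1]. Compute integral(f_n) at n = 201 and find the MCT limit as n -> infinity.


At n = 201: f_201(x) = x^(1/201).
Step 1: integral(x^(1/201), 0, 1) = [x^(1/201+1) / (1/201+1)] from 0 to 1
     = 1 / (1/201 + 1) = 1 / ((201+1)/201) = 201/(201+1)
     = 201/202 = 0.99505
Step 2: As n -> infinity, f_n(x) = x^(1/n) -> 1 for x in (0,1], and f_n is increasing in n.
By MCT, lim_n integral(f_n) = integral(lim_n f_n) = integral(1, 0, 1) = 1.
Step 3: Verify convergence: 201/202 = 0.99505 -> 1


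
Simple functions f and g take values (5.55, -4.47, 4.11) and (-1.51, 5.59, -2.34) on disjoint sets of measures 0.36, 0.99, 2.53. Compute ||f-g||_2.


Step 1: Compute differences f_i - g_i:
  5.55 - -1.51 = 7.06
  -4.47 - 5.59 = -10.06
  4.11 - -2.34 = 6.45
Step 2: Compute |diff|^2 * measure for each set:
  |7.06|^2 * 0.36 = 49.8436 * 0.36 = 17.943696
  |-10.06|^2 * 0.99 = 101.2036 * 0.99 = 100.191564
  |6.45|^2 * 2.53 = 41.6025 * 2.53 = 105.254325
Step 3: Sum = 223.389585
Step 4: ||f-g||_2 = (223.389585)^(1/2) = 14.946223


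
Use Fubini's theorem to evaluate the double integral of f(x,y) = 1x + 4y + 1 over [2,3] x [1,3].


By Fubini, integrate in x first, then y.
Step 1: Fix y, integrate over x in [2,3]:
  integral(1x + 4y + 1, x=2..3)
  = 1*(3^2 - 2^2)/2 + (4y + 1)*(3 - 2)
  = 2.5 + (4y + 1)*1
  = 2.5 + 4y + 1
  = 3.5 + 4y
Step 2: Integrate over y in [1,3]:
  integral(3.5 + 4y, y=1..3)
  = 3.5*2 + 4*(3^2 - 1^2)/2
  = 7 + 16
  = 23


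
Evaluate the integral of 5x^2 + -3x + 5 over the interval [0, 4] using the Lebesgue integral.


The Lebesgue integral of a Riemann-integrable function agrees with the Riemann integral.
Antiderivative F(x) = (5/3)x^3 + (-3/2)x^2 + 5x
F(4) = (5/3)*4^3 + (-3/2)*4^2 + 5*4
     = (5/3)*64 + (-3/2)*16 + 5*4
     = 106.666667 + -24 + 20
     = 102.666667
F(0) = 0.0
Integral = F(4) - F(0) = 102.666667 - 0.0 = 102.666667


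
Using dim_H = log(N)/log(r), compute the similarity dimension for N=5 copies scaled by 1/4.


For a self-similar set with N copies scaled by 1/r:
dim_H = log(N)/log(r) = log(5)/log(4)
= 1.609438/1.386294
= 1.160964


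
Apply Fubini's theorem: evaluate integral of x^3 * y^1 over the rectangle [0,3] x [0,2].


By Fubini's theorem, the double integral factors as a product of single integrals:
Step 1: integral_0^3 x^3 dx = [x^4/4] from 0 to 3
     = 3^4/4 = 20.25
Step 2: integral_0^2 y^1 dy = [y^2/2] from 0 to 2
     = 2^2/2 = 2
Step 3: Double integral = 20.25 * 2 = 40.5


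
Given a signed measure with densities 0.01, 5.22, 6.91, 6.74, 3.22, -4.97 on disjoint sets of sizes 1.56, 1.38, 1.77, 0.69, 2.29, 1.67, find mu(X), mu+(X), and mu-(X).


Step 1: Compute signed measure on each set:
  Set 1: 0.01 * 1.56 = 0.0156
  Set 2: 5.22 * 1.38 = 7.2036
  Set 3: 6.91 * 1.77 = 12.2307
  Set 4: 6.74 * 0.69 = 4.6506
  Set 5: 3.22 * 2.29 = 7.3738
  Set 6: -4.97 * 1.67 = -8.2999
Step 2: Total signed measure = (0.0156) + (7.2036) + (12.2307) + (4.6506) + (7.3738) + (-8.2999)
     = 23.1744
Step 3: Positive part mu+(X) = sum of positive contributions = 31.4743
Step 4: Negative part mu-(X) = |sum of negative contributions| = 8.2999


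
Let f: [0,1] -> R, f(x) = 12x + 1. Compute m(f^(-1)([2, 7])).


f^(-1)([2, 7]) = {x : 2 <= 12x + 1 <= 7}
Solving: (2 - 1)/12 <= x <= (7 - 1)/12
= [0.083333, 0.5]
Intersecting with [0,1]: [0.083333, 0.5]
Measure = 0.5 - 0.083333 = 0.416667


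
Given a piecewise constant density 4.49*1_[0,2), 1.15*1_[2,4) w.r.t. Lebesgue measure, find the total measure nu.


Integrate each piece of the Radon-Nikodym derivative:
Step 1: integral_0^2 4.49 dx = 4.49*(2-0) = 4.49*2 = 8.98
Step 2: integral_2^4 1.15 dx = 1.15*(4-2) = 1.15*2 = 2.3
Total: 8.98 + 2.3 = 11.28


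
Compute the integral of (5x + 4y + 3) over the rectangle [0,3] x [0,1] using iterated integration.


By Fubini, integrate in x first, then y.
Step 1: Fix y, integrate over x in [0,3]:
  integral(5x + 4y + 3, x=0..3)
  = 5*(3^2 - 0^2)/2 + (4y + 3)*(3 - 0)
  = 22.5 + (4y + 3)*3
  = 22.5 + 12y + 9
  = 31.5 + 12y
Step 2: Integrate over y in [0,1]:
  integral(31.5 + 12y, y=0..1)
  = 31.5*1 + 12*(1^2 - 0^2)/2
  = 31.5 + 6
  = 37.5


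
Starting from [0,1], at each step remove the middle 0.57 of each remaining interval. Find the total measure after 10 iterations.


Step 1: At each step, fraction remaining = 1 - 0.57 = 0.43
Step 2: After 10 steps, measure = (0.43)^10
Result = 2.161148e-04


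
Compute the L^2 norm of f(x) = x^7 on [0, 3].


Step 1: ||f||_2 = (integral_0^3 |x^7|^2 dx)^(1/2)
     = (integral_0^3 x^14 dx)^(1/2)
Step 2: integral_0^3 x^14 dx = [x^15/(15)] from 0 to 3 = 3^15/15
     = 14348907/15 = 956593.8
Step 3: ||f||_2 = (956593.8)^(1/2) = 978.056133


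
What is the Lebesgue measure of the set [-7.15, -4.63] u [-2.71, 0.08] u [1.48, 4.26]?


For pairwise disjoint intervals, m(union) = sum of lengths.
= (-4.63 - -7.15) + (0.08 - -2.71) + (4.26 - 1.48)
= 2.52 + 2.79 + 2.78
= 8.09


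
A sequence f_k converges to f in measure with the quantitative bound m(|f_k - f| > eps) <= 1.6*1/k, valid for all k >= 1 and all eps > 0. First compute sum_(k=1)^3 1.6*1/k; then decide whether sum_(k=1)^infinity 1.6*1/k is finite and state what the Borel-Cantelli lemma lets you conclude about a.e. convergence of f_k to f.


Step 1: List the terms 1.6*1/k for k = 1 to 3:
  k=1: 1.6
  k=2: 0.8
  k=3: 0.533333
Step 2: Partial sum = 1.6 + 0.8 + 0.533333
     = 2.933333
Step 3: The full series sum_(k>=1) 1.6*1/k diverges (harmonic series, p = 1; a nonzero constant multiple of a divergent series diverges).
Step 4: The (first) Borel-Cantelli lemma requires a summable sequence of measures, so it does not apply here;
        from this bound alone no conclusion about a.e. convergence can be drawn (convergence in measure still
        gives an a.e.-convergent subsequence, but not a.e. convergence of the whole sequence).
Conclusion: series diverges; Borel-Cantelli is inconclusive about a.e. convergence of f_k.


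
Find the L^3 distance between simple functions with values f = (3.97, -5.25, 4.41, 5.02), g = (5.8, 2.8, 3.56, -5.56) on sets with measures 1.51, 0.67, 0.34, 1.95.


Step 1: Compute differences f_i - g_i:
  3.97 - 5.8 = -1.83
  -5.25 - 2.8 = -8.05
  4.41 - 3.56 = 0.85
  5.02 - -5.56 = 10.58
Step 2: Compute |diff|^3 * measure for each set:
  |-1.83|^3 * 1.51 = 6.128487 * 1.51 = 9.254015
  |-8.05|^3 * 0.67 = 521.660125 * 0.67 = 349.512284
  |0.85|^3 * 0.34 = 0.614125 * 0.34 = 0.208803
  |10.58|^3 * 1.95 = 1184.287112 * 1.95 = 2309.359868
Step 3: Sum = 2668.33497
Step 4: ||f-g||_3 = (2668.33497)^(1/3) = 13.870117


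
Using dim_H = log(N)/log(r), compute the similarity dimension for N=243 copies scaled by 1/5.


For a self-similar set with N copies scaled by 1/r:
dim_H = log(N)/log(r) = log(243)/log(5)
= 5.493061/1.609438
= 3.413031


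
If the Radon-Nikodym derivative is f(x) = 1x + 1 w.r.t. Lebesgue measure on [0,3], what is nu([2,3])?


nu(A) = integral_A (dnu/dmu) dmu = integral_2^3 (1x + 1) dx
Step 1: Antiderivative F(x) = (1/2)x^2 + 1x
Step 2: F(3) = (1/2)*3^2 + 1*3 = 4.5 + 3 = 7.5
Step 3: F(2) = (1/2)*2^2 + 1*2 = 2 + 2 = 4
Step 4: nu([2,3]) = F(3) - F(2) = 7.5 - 4 = 3.5


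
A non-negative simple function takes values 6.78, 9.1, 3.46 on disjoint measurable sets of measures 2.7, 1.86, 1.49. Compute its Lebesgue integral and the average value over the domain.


Step 1: Integral = sum(value_i * measure_i)
= 6.78*2.7 + 9.1*1.86 + 3.46*1.49
= 18.306 + 16.926 + 5.1554
= 40.3874
Step 2: Total measure of domain = 2.7 + 1.86 + 1.49 = 6.05
Step 3: Average value = 40.3874 / 6.05 = 6.675603


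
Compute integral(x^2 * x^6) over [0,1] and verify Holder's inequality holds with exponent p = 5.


Step 1: Exact integral of f*g = integral(x^8, 0, 1) = 1/9
     = 0.111111
Step 2: Holder bound with p=5, q=1.25:
  ||f||_p = (integral x^10 dx)^(1/5) = (1/11)^(1/5) = 0.619044
  ||g||_q = (integral x^7.5 dx)^(1/1.25) = (1/8.5)^(1/1.25) = 0.180495
Step 3: Holder bound = ||f||_p * ||g||_q = 0.619044 * 0.180495 = 0.111734
Verification: 0.111111 <= 0.111734 (Holder holds)


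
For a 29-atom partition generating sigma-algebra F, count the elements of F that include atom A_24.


Each element of F is a union of some subset S of the 29 atoms.
The element contains A_24 iff A_24 is in S.
So we count subsets S of {A_1,...,A_29} with A_24 in S: choose freely among the other 28 atoms.
Count = 2^(29-1) = 2^28 = 268435456.


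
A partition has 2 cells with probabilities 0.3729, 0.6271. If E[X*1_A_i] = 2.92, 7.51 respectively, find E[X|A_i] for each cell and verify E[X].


For each cell A_i: E[X|A_i] = E[X*1_A_i] / P(A_i)
Step 1: E[X|A_1] = 2.92 / 0.3729 = 7.830518
Step 2: E[X|A_2] = 7.51 / 0.6271 = 11.975761
Verification: E[X] = sum E[X*1_A_i] = 2.92 + 7.51 = 10.43


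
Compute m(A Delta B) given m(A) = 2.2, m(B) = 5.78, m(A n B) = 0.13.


m(A Delta B) = m(A) + m(B) - 2*m(A n B)
= 2.2 + 5.78 - 2*0.13
= 2.2 + 5.78 - 0.26
= 7.72


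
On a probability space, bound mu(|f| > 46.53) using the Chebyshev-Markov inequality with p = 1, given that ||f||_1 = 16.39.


Chebyshev/Markov inequality: mu(|f| > eps) <= (||f||_p / eps)^p
Step 1: ||f||_1 / eps = 16.39 / 46.53 = 0.352246
Step 2: Raise to power p = 1:
  (0.352246)^1 = 0.352246
Step 3: Therefore mu(|f| > 46.53) <= 0.352246


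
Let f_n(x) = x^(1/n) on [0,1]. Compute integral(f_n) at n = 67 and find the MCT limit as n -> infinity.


At n = 67: f_67(x) = x^(1/67).
Step 1: integral(x^(1/67), 0, 1) = [x^(1/67+1) / (1/67+1)] from 0 to 1
     = 1 / (1/67 + 1) = 1 / ((67+1)/67) = 67/(67+1)
     = 67/68 = 0.985294
Step 2: As n -> infinity, f_n(x) = x^(1/n) -> 1 for x in (0,1], and f_n is increasing in n.
By MCT, lim_n integral(f_n) = integral(lim_n f_n) = integral(1, 0, 1) = 1.
Step 3: Verify convergence: 67/68 = 0.985294 -> 1


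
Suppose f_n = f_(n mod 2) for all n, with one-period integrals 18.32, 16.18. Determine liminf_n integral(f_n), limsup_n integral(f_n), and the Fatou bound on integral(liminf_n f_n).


The sequence (integral(f_n)) is periodic with period 2, repeating the values 18.32, 16.18 indefinitely.
Step 1: For a periodic sequence, every tail (a_m, a_(m+1), ...) contains all 2 period values infinitely often.
Step 2: Hence inf of every tail = min of the period values = min(18.32, 16.18) = 16.18.
        liminf_n integral(f_n) = sup over m of (inf of tail from m) = 16.18.
Step 3: Similarly sup of every tail = max of the period values = 18.32.
        limsup_n integral(f_n) = 18.32.
Step 4: Fatou's lemma: integral(liminf_n f_n) <= liminf_n integral(f_n) = 16.18.
        So the integral of the pointwise liminf is at most 16.18.


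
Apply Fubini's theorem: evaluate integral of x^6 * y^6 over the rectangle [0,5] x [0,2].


By Fubini's theorem, the double integral factors as a product of single integrals:
Step 1: integral_0^5 x^6 dx = [x^7/7] from 0 to 5
     = 5^7/7 = 11160.714286
Step 2: integral_0^2 y^6 dy = [y^7/7] from 0 to 2
     = 2^7/7 = 18.285714
Step 3: Double integral = 11160.714286 * 18.285714 = 204081.632653


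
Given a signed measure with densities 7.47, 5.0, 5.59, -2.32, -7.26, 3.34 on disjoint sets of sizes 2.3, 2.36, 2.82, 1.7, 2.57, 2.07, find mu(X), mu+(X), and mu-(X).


Step 1: Compute signed measure on each set:
  Set 1: 7.47 * 2.3 = 17.181
  Set 2: 5.0 * 2.36 = 11.8
  Set 3: 5.59 * 2.82 = 15.7638
  Set 4: -2.32 * 1.7 = -3.944
  Set 5: -7.26 * 2.57 = -18.6582
  Set 6: 3.34 * 2.07 = 6.9138
Step 2: Total signed measure = (17.181) + (11.8) + (15.7638) + (-3.944) + (-18.6582) + (6.9138)
     = 29.0564
Step 3: Positive part mu+(X) = sum of positive contributions = 51.6586
Step 4: Negative part mu-(X) = |sum of negative contributions| = 22.6022


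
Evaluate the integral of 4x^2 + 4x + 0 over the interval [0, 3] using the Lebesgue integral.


The Lebesgue integral of a Riemann-integrable function agrees with the Riemann integral.
Antiderivative F(x) = (4/3)x^3 + (4/2)x^2 + 0x
F(3) = (4/3)*3^3 + (4/2)*3^2 + 0*3
     = (4/3)*27 + (4/2)*9 + 0*3
     = 36 + 18 + 0
     = 54
F(0) = 0.0
Integral = F(3) - F(0) = 54 - 0.0 = 54


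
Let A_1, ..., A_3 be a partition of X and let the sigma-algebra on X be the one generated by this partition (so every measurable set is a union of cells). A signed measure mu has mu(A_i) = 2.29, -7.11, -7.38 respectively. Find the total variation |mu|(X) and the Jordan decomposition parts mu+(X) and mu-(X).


Step 1: Every measurable set is a union of atoms (the cells / points), so a Hahn decomposition is
  obtained by grouping atoms by sign: P = union of atoms with mu > 0, N = union of the remaining atoms.
  Atoms in P (indices): 1;  atoms in N (indices): 2, 3
  Positive values: 2.29
  Negative values: -7.11, -7.38
Step 2: mu+(X) = mu(P) = sum of positive atom values = 2.29
Step 3: mu-(X) = -mu(N) = sum of |negative atom values| = 14.49
Step 4: |mu|(X) = mu+(X) + mu-(X) = 2.29 + 14.49 = 16.78


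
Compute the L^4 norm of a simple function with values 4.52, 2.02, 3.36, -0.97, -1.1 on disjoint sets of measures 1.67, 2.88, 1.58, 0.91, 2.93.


Step 1: Compute |f_i|^4 for each value:
  |4.52|^4 = 417.401244
  |2.02|^4 = 16.649664
  |3.36|^4 = 127.455068
  |-0.97|^4 = 0.885293
  |-1.1|^4 = 1.4641
Step 2: Multiply by measures and sum:
  417.401244 * 1.67 = 697.060078
  16.649664 * 2.88 = 47.951033
  127.455068 * 1.58 = 201.379008
  0.885293 * 0.91 = 0.805616
  1.4641 * 2.93 = 4.289813
Sum = 697.060078 + 47.951033 + 201.379008 + 0.805616 + 4.289813 = 951.485548
Step 3: Take the p-th root:
||f||_4 = (951.485548)^(1/4) = 5.553932


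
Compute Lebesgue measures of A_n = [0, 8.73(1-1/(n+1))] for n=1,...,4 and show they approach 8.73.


By continuity of measure from below: if A_n increases to A, then m(A_n) -> m(A).
Here A = [0, 8.73], so m(A) = 8.73
Step 1: a_1 = 8.73*(1 - 1/2) = 4.365, m(A_1) = 4.365
Step 2: a_2 = 8.73*(1 - 1/3) = 5.82, m(A_2) = 5.82
Step 3: a_3 = 8.73*(1 - 1/4) = 6.5475, m(A_3) = 6.5475
Step 4: a_4 = 8.73*(1 - 1/5) = 6.984, m(A_4) = 6.984
Limit: m(A_n) -> m([0,8.73]) = 8.73


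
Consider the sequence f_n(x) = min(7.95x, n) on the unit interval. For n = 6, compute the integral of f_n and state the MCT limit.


f(x) = 7.95x on [0,1]; f_n(x) = min(7.95x, n). At n = 6:
Step 1: f(x) reaches 6 at x = 6/7.95 = 0.754717
Step 2: integral(f_6) = integral(7.95x, 0, 0.754717) + integral(6, 0.754717, 1)
       = 7.95*0.754717^2/2 + 6*(1 - 0.754717)
       = 2.264151 + 1.471698
       = 3.735849
Step 3: As n -> infinity, f_n increases to f, so by MCT integral(f_n) -> integral(f) = 7.95/2 = 3.975.
Convergence: integral(f_6) = 3.735849 -> 3.975 as n -> infinity


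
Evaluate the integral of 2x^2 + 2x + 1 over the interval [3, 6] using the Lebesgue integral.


The Lebesgue integral of a Riemann-integrable function agrees with the Riemann integral.
Antiderivative F(x) = (2/3)x^3 + (2/2)x^2 + 1x
F(6) = (2/3)*6^3 + (2/2)*6^2 + 1*6
     = (2/3)*216 + (2/2)*36 + 1*6
     = 144 + 36 + 6
     = 186
F(3) = 30
Integral = F(6) - F(3) = 186 - 30 = 156


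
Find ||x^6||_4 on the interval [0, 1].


Step 1: ||f||_4 = (integral_0^1 |x^6|^4 dx)^(1/4)
     = (integral_0^1 x^24 dx)^(1/4)
Step 2: integral_0^1 x^24 dx = [x^25/(25)] from 0 to 1 = 1^25/25
     = 1/25 = 0.04
Step 3: ||f||_4 = (0.04)^(1/4) = 0.447214


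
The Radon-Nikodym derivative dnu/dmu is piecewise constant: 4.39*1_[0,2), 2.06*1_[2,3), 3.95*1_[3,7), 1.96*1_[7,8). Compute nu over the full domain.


Integrate each piece of the Radon-Nikodym derivative:
Step 1: integral_0^2 4.39 dx = 4.39*(2-0) = 4.39*2 = 8.78
Step 2: integral_2^3 2.06 dx = 2.06*(3-2) = 2.06*1 = 2.06
Step 3: integral_3^7 3.95 dx = 3.95*(7-3) = 3.95*4 = 15.8
Step 4: integral_7^8 1.96 dx = 1.96*(8-7) = 1.96*1 = 1.96
Total: 8.78 + 2.06 + 15.8 + 1.96 = 28.6


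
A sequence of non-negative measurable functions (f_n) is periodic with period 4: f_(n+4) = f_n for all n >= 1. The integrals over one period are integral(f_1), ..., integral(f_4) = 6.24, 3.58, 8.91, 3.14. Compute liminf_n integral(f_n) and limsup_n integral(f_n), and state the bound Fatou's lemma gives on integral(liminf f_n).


The sequence (integral(f_n)) is periodic with period 4, repeating the values 6.24, 3.58, 8.91, 3.14 indefinitely.
Step 1: For a periodic sequence, every tail (a_m, a_(m+1), ...) contains all 4 period values infinitely often.
Step 2: Hence inf of every tail = min of the period values = min(6.24, 3.58, 8.91, 3.14) = 3.14.
        liminf_n integral(f_n) = sup over m of (inf of tail from m) = 3.14.
Step 3: Similarly sup of every tail = max of the period values = 8.91.
        limsup_n integral(f_n) = 8.91.
Step 4: Fatou's lemma: integral(liminf_n f_n) <= liminf_n integral(f_n) = 3.14.
        So the integral of the pointwise liminf is at most 3.14.


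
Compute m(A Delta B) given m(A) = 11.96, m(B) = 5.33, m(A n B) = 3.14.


m(A Delta B) = m(A) + m(B) - 2*m(A n B)
= 11.96 + 5.33 - 2*3.14
= 11.96 + 5.33 - 6.28
= 11.01


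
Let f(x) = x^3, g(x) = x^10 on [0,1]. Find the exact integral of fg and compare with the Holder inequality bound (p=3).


Step 1: Exact integral of f*g = integral(x^13, 0, 1) = 1/14
     = 0.071429
Step 2: Holder bound with p=3, q=1.5:
  ||f||_p = (integral x^9 dx)^(1/3) = (1/10)^(1/3) = 0.464159
  ||g||_q = (integral x^15 dx)^(1/1.5) = (1/16)^(1/1.5) = 0.15749
Step 3: Holder bound = ||f||_p * ||g||_q = 0.464159 * 0.15749 = 0.0731
Verification: 0.071429 <= 0.0731 (Holder holds)


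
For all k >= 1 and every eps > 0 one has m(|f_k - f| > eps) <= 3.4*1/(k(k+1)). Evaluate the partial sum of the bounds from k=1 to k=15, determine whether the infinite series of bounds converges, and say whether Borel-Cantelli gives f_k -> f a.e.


Step 1: List the terms 3.4*1/(k(k+1)) for k = 1 to 15:
  k=1: 1.7
  k=2: 0.566667
  k=3: 0.283333
  k=4: 0.17
  k=5: 0.113333
  k=6: 0.080952
  k=7: 0.060714
  k=8: 0.047222
  k=9: 0.037778
  k=10: 0.030909
  k=11: 0.025758
  k=12: 0.021795
  k=13: 0.018681
  k=14: 0.01619
  k=15: 0.014167
Step 2: Partial sum = 1.7 + 0.566667 + 0.283333 + 0.17 + 0.113333 + 0.080952 + 0.060714 + 0.047222 + 0.037778 + 0.030909 + 0.025758 + 0.021795 + 0.018681 + 0.01619 + 0.014167
     = 3.1875
Step 3: The full series sum_(k>=1) 3.4*1/(k(k+1)) converges (telescoping series sum 1/(k(k+1)) = 1; a constant multiple of a convergent series converges).
Step 4: Fix eps > 0. Since sum_k m(|f_k - f| > eps) < infinity, the Borel-Cantelli lemma gives
        m(limsup_k {|f_k - f| > eps}) = 0, i.e. for a.e. x, |f_k(x) - f(x)| <= eps for all large k.
        Applying this with eps = 1/j for j = 1, 2, ... and intersecting the countably many full-measure sets,
        for a.e. x we get limsup_k |f_k(x) - f(x)| <= 1/j for every j, hence f_k -> f almost everywhere.
Conclusion: series converges; Borel-Cantelli yields f_k -> f a.e.
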